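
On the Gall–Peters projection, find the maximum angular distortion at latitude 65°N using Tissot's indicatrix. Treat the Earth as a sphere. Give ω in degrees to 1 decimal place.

Gall–Peters is a cylindrical equal-area projection with standard parallels at ±45°. Cylindrical equal-area (φ₀ = 45°): h = cos φ / cos 45° along meridians, k = cos 45° / cos φ along parallels; h·k = 1.
At 65°: h = 0.5977, k = 1.673; principal scales a = 1.673, b = 0.5977.
sin(ω/2) = (a − b)/(a + b) = 1.075/2.271 = 0.4736, so ω = 2 arcsin(0.4736) ≈ 56.5°.

56.5°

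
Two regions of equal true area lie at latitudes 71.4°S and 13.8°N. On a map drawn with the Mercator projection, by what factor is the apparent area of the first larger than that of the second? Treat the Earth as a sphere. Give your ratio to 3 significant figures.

9.27

On Mercator, area is exaggerated by sec²φ = 1/cos²φ.
At 71.4°: sec²(71.4°) = 1/0.3190² = 9.829.
At 13.8°: sec²(13.8°) = 1/0.9711² = 1.060.
Ratio = 9.829/1.060 = cos²(13.8°)/cos²(71.4°) ≈ 9.27.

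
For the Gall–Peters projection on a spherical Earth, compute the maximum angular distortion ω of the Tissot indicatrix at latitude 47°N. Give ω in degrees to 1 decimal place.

Gall–Peters is a cylindrical equal-area projection with standard parallels at ±45°. A cylindrical equal-area projection with standard parallel φ₀ has meridian scale h = cos φ / cos φ₀ and parallel scale k = cos φ₀ / cos φ (so areas are preserved, h·k = 1).
At 47°: h = 0.9645, k = 1.037; principal scales a = 1.037, b = 0.9645.
sin(ω/2) = (a − b)/(a + b) = 0.07232/2.001 = 0.03614, so ω = 2 arcsin(0.03614) ≈ 4.1°.

4.1°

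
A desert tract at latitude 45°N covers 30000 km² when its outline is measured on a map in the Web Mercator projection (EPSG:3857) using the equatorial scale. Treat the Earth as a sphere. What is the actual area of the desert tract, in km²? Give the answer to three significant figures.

The Mercator projection is conformal; its linear scale factor is the same in every direction and equals sec φ = 1/cos φ.
Areal scale = k² = sec²φ = 1/cos²(45°) = 1/0.7071² = 2.000.
True area = apparent / (areal scale) = 30000 / 2.000 ≈ 15000 km².

15000 km²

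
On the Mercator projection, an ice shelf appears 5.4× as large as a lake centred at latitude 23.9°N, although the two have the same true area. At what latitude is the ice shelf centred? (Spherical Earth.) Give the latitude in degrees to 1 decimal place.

On Mercator, (apparent₁)/(apparent₂) = sec²φ₁ / sec²φ₂ when true areas are equal.
cos²φ₂ / cos²φ₁ = 5.4  ⇒  cos φ₁ = cos 23.9° / √5.4 = 0.9143/2.324 = 0.3934.
φ₁ = arccos(0.3934) ≈ 66.8°.

66.8°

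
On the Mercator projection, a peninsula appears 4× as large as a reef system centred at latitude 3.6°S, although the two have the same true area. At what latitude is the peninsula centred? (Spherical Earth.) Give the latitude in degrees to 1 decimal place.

60.1°

On Mercator, (apparent₁)/(apparent₂) = sec²φ₁ / sec²φ₂ when true areas are equal.
cos²φ₂ / cos²φ₁ = 4  ⇒  cos φ₁ = cos 3.6° / √4 = 0.9980/2.000 = 0.4990.
φ₁ = arccos(0.4990) ≈ 60.1°.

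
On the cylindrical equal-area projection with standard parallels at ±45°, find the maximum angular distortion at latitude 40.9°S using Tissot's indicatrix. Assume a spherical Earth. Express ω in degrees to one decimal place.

For cylindrical equal-area with standard parallel φ₀, h = cos φ / cos φ₀ and k = cos φ₀ / cos φ, so h·k = 1.
At 40.9°: h = 1.069, k = 0.9355; principal scales a = 1.069, b = 0.9355.
sin(ω/2) = (a − b)/(a + b) = 0.1334/2.004 = 0.06657, so ω = 2 arcsin(0.06657) ≈ 7.6°.

7.6°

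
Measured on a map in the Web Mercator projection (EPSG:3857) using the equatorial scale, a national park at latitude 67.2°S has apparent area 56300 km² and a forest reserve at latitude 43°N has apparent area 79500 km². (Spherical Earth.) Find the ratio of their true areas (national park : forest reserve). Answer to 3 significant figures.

On Mercator the areal scale is sec²φ, so true area = apparent × cos²φ.
True area of national park: 56300 × cos²(67.2°) = 56300 × 0.1502 = 8454 km².
True area of forest reserve: 79500 × cos²(43°) = 79500 × 0.5349 = 42520 km².
Ratio = 8454 / 42520 ≈ 0.199.

0.199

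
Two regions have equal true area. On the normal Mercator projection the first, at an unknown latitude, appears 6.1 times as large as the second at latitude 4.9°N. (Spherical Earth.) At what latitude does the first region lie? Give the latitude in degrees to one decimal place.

Mercator areal scale is sec²φ, so apparent-area ratio = sec²φ₁ / sec²φ₂ = cos²φ₂ / cos²φ₁.
cos²φ₂ / cos²φ₁ = 6.1  ⇒  cos φ₁ = cos 4.9° / √6.1 = 0.9963/2.470 = 0.4034.
φ₁ = arccos(0.4034) ≈ 66.2°.

66.2°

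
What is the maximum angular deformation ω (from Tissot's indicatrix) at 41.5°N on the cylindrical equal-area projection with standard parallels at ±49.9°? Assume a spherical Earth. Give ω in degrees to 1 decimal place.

For cylindrical equal-area with standard parallel φ₀, h = cos φ / cos φ₀ and k = cos φ₀ / cos φ, so h·k = 1.
At 41.5°: h = 1.163, k = 0.8600; principal scales a = 1.163, b = 0.8600.
sin(ω/2) = (a − b)/(a + b) = 0.3027/2.023 = 0.1497, so ω = 2 arcsin(0.1497) ≈ 17.2°.

17.2°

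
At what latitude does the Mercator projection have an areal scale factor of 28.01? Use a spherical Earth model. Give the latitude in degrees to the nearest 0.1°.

79.1°

Mercator areal scale is sec²φ.
sec²φ = 28.01  ⇒  cos²φ = 0.03570  ⇒  cos φ = 0.1889.
φ = arccos(0.1889) ≈ 79.1°.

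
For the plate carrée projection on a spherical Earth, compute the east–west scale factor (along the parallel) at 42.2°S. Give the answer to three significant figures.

1.35

In the plate carrée (x = Rλ, y = Rφ), meridians are true-scale (h = 1) and parallels are stretched by k = sec φ.
k = 1/cos 42.2° = 1/0.7408 = 1.350.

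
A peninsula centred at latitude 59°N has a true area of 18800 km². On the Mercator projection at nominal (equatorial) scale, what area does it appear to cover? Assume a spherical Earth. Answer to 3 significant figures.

For Mercator, h = k = sec φ (a conformal cylindrical projection has a single point scale, 1/cos φ).
Areal scale = k² = sec²φ = 1/cos²(59°) = 1/0.5150² = 3.770.
Apparent area = 18800 × 3.770 ≈ 70900 km².

70900 km²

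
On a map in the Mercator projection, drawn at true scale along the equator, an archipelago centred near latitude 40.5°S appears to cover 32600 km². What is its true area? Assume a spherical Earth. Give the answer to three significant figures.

18800 km²

The Mercator projection is conformal; its linear scale factor is the same in every direction and equals sec φ = 1/cos φ.
Areal scale = k² = sec²φ = 1/cos²(40.5°) = 1/0.7604² = 1.729.
True area = apparent / (areal scale) = 32600 / 1.729 ≈ 18800 km².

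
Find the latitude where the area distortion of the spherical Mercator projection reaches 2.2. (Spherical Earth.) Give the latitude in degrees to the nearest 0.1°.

47.6°

Mercator areal scale is sec²φ.
sec²φ = 2.2  ⇒  cos²φ = 0.4545  ⇒  cos φ = 0.6742.
φ = arccos(0.6742) ≈ 47.6°.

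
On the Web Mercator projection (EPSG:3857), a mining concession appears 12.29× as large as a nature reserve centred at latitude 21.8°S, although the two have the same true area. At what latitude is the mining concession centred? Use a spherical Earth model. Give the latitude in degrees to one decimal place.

74.6°

Mercator areal scale is sec²φ, so apparent-area ratio = sec²φ₁ / sec²φ₂ = cos²φ₂ / cos²φ₁.
cos²φ₂ / cos²φ₁ = 12.29  ⇒  cos φ₁ = cos 21.8° / √12.29 = 0.9285/3.506 = 0.2648.
φ₁ = arccos(0.2648) ≈ 74.6°.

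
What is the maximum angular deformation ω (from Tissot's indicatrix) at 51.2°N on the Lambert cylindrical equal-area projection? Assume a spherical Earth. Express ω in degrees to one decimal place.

51.7°

The Lambert cylindrical equal-area projection is the cylindrical equal-area projection with its standard parallel at the equator (φ₀ = 0). For cylindrical equal-area with standard parallel φ₀, h = cos φ / cos φ₀ and k = cos φ₀ / cos φ, so h·k = 1.
At 51.2°: h = 0.6266, k = 1.596; principal scales a = 1.596, b = 0.6266.
sin(ω/2) = (a − b)/(a + b) = 0.9693/2.223 = 0.4361, so ω = 2 arcsin(0.4361) ≈ 51.7°.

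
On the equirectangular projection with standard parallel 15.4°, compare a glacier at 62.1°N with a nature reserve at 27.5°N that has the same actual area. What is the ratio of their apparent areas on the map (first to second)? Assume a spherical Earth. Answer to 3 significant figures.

The equidistant cylindrical projection with φ₀ = 15.4° has h = 1 (meridians true) and k = cos φ₀ / cos φ along parallels.
Areal scale at 62.1°: h·k = 1.000 × 2.060 = 2.060.
Areal scale at 27.5°: h·k = 1.000 × 1.087 = 1.087.
Ratio = 2.060/1.087 ≈ 1.90.

1.90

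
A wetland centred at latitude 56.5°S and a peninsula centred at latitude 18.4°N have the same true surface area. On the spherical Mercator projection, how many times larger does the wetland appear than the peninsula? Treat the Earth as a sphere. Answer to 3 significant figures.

2.96

Mercator is conformal with k = sec φ, so areal scale = k² = sec²φ.
At 56.5°: sec²(56.5°) = 1/0.5519² = 3.283.
At 18.4°: sec²(18.4°) = 1/0.9489² = 1.111.
Ratio = 3.283/1.111 = cos²(18.4°)/cos²(56.5°) ≈ 2.96.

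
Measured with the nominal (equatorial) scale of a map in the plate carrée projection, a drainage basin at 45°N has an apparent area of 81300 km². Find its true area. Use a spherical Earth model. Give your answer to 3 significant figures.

57500 km²

For the equirectangular projection with φ₀ = 0 (plate carrée), h = 1 along meridians and k = sec φ along parallels.
Areal scale = h·k = 1 × sec φ; at 45°, h = 1.000, k = 1.414, so h·k = 1.414.
True area = apparent / (areal scale) = 81300 / 1.414 ≈ 57500 km².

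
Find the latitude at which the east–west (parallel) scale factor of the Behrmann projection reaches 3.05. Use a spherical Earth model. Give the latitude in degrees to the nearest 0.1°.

73.5°

Behrmann is a cylindrical equal-area projection with standard parallels at ±30°. Cylindrical equal-area (φ₀ = 30°): h = cos φ / cos 30° along meridians, k = cos 30° / cos φ along parallels; h·k = 1.
k = cos φ₀ / cos φ = 3.05  ⇒  cos φ = cos 30° / 3.05 = 0.2839.
φ = arccos(0.2839) ≈ 73.5°.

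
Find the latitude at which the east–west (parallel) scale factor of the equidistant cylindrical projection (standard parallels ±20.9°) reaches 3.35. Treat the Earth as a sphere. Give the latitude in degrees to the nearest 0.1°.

73.8°

The equidistant cylindrical projection with φ₀ = 20.9° has h = 1 (meridians true) and k = cos φ₀ / cos φ along parallels.
k = cos φ₀ / cos φ = 3.35  ⇒  cos φ = cos 20.9° / 3.35 = 0.2789.
φ = arccos(0.2789) ≈ 73.8°.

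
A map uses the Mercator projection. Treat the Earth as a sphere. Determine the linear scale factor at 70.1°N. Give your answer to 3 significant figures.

2.94

The Mercator projection is conformal; its linear scale factor is the same in every direction and equals sec φ = 1/cos φ.
k = 1/cos 70.1° = 1/0.3404 = 2.938.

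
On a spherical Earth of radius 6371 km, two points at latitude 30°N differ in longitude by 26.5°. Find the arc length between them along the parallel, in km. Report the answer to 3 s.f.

Arc length along a parallel = R cos φ · Δλ (with Δλ in radians).
= 6371 × cos 30° × (26.5° × π/180) = 6371 × 0.8660 × 0.4625 ≈ 2550 km.

2550 km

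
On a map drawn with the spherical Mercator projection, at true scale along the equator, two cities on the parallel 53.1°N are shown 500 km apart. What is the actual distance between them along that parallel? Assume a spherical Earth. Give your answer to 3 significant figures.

300 km

For Mercator, h = k = sec φ (a conformal cylindrical projection has a single point scale, 1/cos φ).
Along the parallel at 53.1°, map distances are exaggerated by k = sec 53.1° = 1.666.
True distance = 500 / 1.666 = 500 × cos 53.1° ≈ 300 km.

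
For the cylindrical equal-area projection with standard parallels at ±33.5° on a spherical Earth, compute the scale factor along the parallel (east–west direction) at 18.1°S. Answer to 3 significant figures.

0.877

A cylindrical equal-area projection with standard parallel φ₀ has meridian scale h = cos φ / cos φ₀ and parallel scale k = cos φ₀ / cos φ (so areas are preserved, h·k = 1).
k = cos 33.5° / cos 18.1° = 0.8339/0.9505 = 0.8773.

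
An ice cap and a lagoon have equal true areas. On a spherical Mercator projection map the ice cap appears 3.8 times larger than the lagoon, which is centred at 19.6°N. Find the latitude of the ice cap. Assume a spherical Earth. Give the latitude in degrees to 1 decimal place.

For equal true areas on Mercator, apparent areas scale as sec²φ, so the ratio is cos²φ₂ / cos²φ₁.
cos²φ₂ / cos²φ₁ = 3.8  ⇒  cos φ₁ = cos 19.6° / √3.8 = 0.9421/1.949 = 0.4833.
φ₁ = arccos(0.4833) ≈ 61.1°.

61.1°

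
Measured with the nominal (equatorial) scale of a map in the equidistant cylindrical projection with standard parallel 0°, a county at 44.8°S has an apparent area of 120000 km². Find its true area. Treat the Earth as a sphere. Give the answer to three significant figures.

85100 km²

Plate carrée maps x = Rλ, y = Rφ. The meridian scale is h = 1 and the parallel scale is k = 1/cos φ = sec φ.
Areal scale = h·k = 1 × sec φ; at 44.8°, h = 1.000, k = 1.409, so h·k = 1.409.
True area = apparent / (areal scale) = 120000 / 1.409 ≈ 85100 km².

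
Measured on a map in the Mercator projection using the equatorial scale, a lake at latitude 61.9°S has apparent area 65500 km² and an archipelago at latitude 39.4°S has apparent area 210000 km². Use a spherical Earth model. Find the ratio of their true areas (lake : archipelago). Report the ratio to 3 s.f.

0.116

On Mercator the areal scale is sec²φ, so true area = apparent × cos²φ.
True area of lake: 65500 × cos²(61.9°) = 65500 × 0.2219 = 14530 km².
True area of archipelago: 210000 × cos²(39.4°) = 210000 × 0.5971 = 125400 km².
Ratio = 14530 / 125400 ≈ 0.116.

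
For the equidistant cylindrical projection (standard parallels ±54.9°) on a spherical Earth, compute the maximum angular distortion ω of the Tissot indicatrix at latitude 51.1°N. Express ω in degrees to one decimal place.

5.0°

With standard parallel φ₀ = 54.9°, the equirectangular projection gives x = Rλ cos φ₀, y = Rφ, so h = 1 and k = cos 54.9° / cos φ.
At 51.1°: h = 1.000, k = 0.9157; principal scales a = 1.000, b = 0.9157.
sin(ω/2) = (a − b)/(a + b) = 0.08433/1.916 = 0.04402, so ω = 2 arcsin(0.04402) ≈ 5.0°.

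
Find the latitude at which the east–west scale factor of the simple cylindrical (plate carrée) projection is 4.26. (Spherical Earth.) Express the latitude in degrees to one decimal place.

76.4°

Plate carrée: h = 1, k = sec φ along parallels.
sec φ = 4.26  ⇒  cos φ = 0.2347  ⇒  φ ≈ 76.4°.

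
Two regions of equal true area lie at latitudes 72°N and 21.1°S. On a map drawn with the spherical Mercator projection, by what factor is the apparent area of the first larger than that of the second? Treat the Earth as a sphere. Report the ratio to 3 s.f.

9.11

Mercator is conformal with k = sec φ, so areal scale = k² = sec²φ.
At 72°: sec²(72°) = 1/0.3090² = 10.47.
At 21.1°: sec²(21.1°) = 1/0.9330² = 1.149.
Ratio = 10.47/1.149 = cos²(21.1°)/cos²(72°) ≈ 9.11.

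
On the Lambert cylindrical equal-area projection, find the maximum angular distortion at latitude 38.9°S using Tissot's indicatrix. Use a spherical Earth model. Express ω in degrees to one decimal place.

28.4°

The Lambert cylindrical equal-area projection is the cylindrical equal-area projection with its standard parallel at the equator (φ₀ = 0). Cylindrical equal-area (φ₀ = 0°): h = cos φ / cos 0° along meridians, k = cos 0° / cos φ along parallels; h·k = 1.
At 38.9°: h = 0.7782, k = 1.285; principal scales a = 1.285, b = 0.7782.
sin(ω/2) = (a − b)/(a + b) = 0.5067/2.063 = 0.2456, so ω = 2 arcsin(0.2456) ≈ 28.4°.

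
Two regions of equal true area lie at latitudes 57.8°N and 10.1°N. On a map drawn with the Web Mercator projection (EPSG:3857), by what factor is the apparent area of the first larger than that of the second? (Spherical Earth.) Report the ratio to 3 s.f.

Mercator is conformal with k = sec φ, so areal scale = k² = sec²φ.
At 57.8°: sec²(57.8°) = 1/0.5329² = 3.522.
At 10.1°: sec²(10.1°) = 1/0.9845² = 1.032.
Ratio = 3.522/1.032 = cos²(10.1°)/cos²(57.8°) ≈ 3.41.

3.41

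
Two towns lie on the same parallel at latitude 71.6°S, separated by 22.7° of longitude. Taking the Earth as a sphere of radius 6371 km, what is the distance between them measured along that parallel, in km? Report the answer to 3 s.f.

Arc length along a parallel = R cos φ · Δλ (with Δλ in radians).
= 6371 × cos 71.6° × (22.7° × π/180) = 6371 × 0.3156 × 0.3962 ≈ 797 km.

797 km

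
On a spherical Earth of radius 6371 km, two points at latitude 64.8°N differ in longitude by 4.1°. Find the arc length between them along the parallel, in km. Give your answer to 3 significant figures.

Arc length along a parallel = R cos φ · Δλ (with Δλ in radians).
= 6371 × cos 64.8° × (4.1° × π/180) = 6371 × 0.4258 × 0.07156 ≈ 194 km.

194 km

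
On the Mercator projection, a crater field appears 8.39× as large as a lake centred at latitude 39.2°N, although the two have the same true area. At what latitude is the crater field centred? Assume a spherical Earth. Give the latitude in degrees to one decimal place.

74.5°

Mercator areal scale is sec²φ, so apparent-area ratio = sec²φ₁ / sec²φ₂ = cos²φ₂ / cos²φ₁.
cos²φ₂ / cos²φ₁ = 8.39  ⇒  cos φ₁ = cos 39.2° / √8.39 = 0.7749/2.897 = 0.2675.
φ₁ = arccos(0.2675) ≈ 74.5°.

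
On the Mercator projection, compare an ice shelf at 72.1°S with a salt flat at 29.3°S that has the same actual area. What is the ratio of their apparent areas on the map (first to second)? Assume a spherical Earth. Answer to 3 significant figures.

On Mercator, area is exaggerated by sec²φ = 1/cos²φ.
At 72.1°: sec²(72.1°) = 1/0.3074² = 10.59.
At 29.3°: sec²(29.3°) = 1/0.8721² = 1.315.
Ratio = 10.59/1.315 = cos²(29.3°)/cos²(72.1°) ≈ 8.05.

8.05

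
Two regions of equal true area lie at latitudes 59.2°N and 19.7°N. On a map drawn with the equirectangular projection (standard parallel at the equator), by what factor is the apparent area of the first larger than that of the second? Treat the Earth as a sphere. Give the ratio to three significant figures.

For the equirectangular projection with φ₀ = 0 (plate carrée), h = 1 along meridians and k = sec φ along parallels.
Areal scale at 59.2°: h·k = 1.000 × 1.953 = 1.953.
Areal scale at 19.7°: h·k = 1.000 × 1.062 = 1.062.
Ratio = 1.953/1.062 ≈ 1.84.

1.84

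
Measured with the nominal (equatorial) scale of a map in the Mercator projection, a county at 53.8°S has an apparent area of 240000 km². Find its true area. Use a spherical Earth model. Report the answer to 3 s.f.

For Mercator, h = k = sec φ (a conformal cylindrical projection has a single point scale, 1/cos φ).
Areal scale = k² = sec²φ = 1/cos²(53.8°) = 1/0.5906² = 2.867.
True area = apparent / (areal scale) = 240000 / 2.867 ≈ 83700 km².

83700 km²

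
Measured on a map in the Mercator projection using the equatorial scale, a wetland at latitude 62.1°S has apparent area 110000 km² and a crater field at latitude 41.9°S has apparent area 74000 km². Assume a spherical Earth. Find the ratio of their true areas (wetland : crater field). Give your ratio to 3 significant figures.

Since Mercator area scale is 1/cos²φ, the true area equals the apparent area multiplied by cos²φ.
True area of wetland: 110000 × cos²(62.1°) = 110000 × 0.2190 = 24090 km².
True area of crater field: 74000 × cos²(41.9°) = 74000 × 0.5540 = 41000 km².
Ratio = 24090 / 41000 ≈ 0.588.

0.588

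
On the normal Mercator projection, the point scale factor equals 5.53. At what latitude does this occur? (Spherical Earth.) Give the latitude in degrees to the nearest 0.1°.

79.6°

Mercator scale is k = sec φ = 1/cos φ.
1/cos φ = 5.53  ⇒  cos φ = 0.1808  ⇒  φ = arccos(0.1808) ≈ 79.6°.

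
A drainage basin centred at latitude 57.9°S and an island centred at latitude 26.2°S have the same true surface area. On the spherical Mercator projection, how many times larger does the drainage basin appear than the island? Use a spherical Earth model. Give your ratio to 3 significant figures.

Mercator areal scale is sec²φ.
At 57.9°: sec²(57.9°) = 1/0.5314² = 3.541.
At 26.2°: sec²(26.2°) = 1/0.8973² = 1.242.
Ratio = 3.541/1.242 = cos²(26.2°)/cos²(57.9°) ≈ 2.85.

2.85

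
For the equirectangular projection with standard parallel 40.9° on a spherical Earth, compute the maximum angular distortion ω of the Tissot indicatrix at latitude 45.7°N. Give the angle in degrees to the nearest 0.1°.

The equidistant cylindrical projection with φ₀ = 40.9° has h = 1 (meridians true) and k = cos φ₀ / cos φ along parallels.
At 45.7°: h = 1.000, k = 1.082; principal scales a = 1.082, b = 1.000.
sin(ω/2) = (a − b)/(a + b) = 0.08224/2.082 = 0.03950, so ω = 2 arcsin(0.03950) ≈ 4.5°.

4.5°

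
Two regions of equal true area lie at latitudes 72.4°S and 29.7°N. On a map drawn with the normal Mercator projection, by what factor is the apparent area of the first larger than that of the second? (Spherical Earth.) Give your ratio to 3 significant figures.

Mercator is conformal with k = sec φ, so areal scale = k² = sec²φ.
At 72.4°: sec²(72.4°) = 1/0.3024² = 10.94.
At 29.7°: sec²(29.7°) = 1/0.8686² = 1.325.
Ratio = 10.94/1.325 = cos²(29.7°)/cos²(72.4°) ≈ 8.25.

8.25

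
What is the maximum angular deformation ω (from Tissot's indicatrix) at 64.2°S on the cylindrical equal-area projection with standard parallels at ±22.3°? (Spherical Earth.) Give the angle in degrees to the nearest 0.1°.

79.2°

For cylindrical equal-area with standard parallel φ₀, h = cos φ / cos φ₀ and k = cos φ₀ / cos φ, so h·k = 1.
At 64.2°: h = 0.4704, k = 2.126; principal scales a = 2.126, b = 0.4704.
sin(ω/2) = (a − b)/(a + b) = 1.655/2.596 = 0.6376, so ω = 2 arcsin(0.6376) ≈ 79.2°.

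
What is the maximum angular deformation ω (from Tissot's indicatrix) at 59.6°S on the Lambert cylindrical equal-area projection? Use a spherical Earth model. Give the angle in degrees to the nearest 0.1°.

The Lambert cylindrical equal-area projection is the cylindrical equal-area projection with its standard parallel at the equator (φ₀ = 0). A cylindrical equal-area projection with standard parallel φ₀ has meridian scale h = cos φ / cos φ₀ and parallel scale k = cos φ₀ / cos φ (so areas are preserved, h·k = 1).
At 59.6°: h = 0.5060, k = 1.976; principal scales a = 1.976, b = 0.5060.
sin(ω/2) = (a − b)/(a + b) = 1.470/2.482 = 0.5923, so ω = 2 arcsin(0.5923) ≈ 72.6°.

72.6°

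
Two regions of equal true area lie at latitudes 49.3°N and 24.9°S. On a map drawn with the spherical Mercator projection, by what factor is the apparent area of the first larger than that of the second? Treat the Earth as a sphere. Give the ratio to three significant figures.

1.93

On Mercator, area is exaggerated by sec²φ = 1/cos²φ.
At 49.3°: sec²(49.3°) = 1/0.6521² = 2.352.
At 24.9°: sec²(24.9°) = 1/0.9070² = 1.215.
Ratio = 2.352/1.215 = cos²(24.9°)/cos²(49.3°) ≈ 1.93.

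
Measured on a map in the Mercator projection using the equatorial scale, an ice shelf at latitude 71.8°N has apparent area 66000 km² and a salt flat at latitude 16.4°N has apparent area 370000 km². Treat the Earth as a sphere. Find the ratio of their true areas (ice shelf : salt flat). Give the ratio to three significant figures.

Since Mercator area scale is 1/cos²φ, the true area equals the apparent area multiplied by cos²φ.
True area of ice shelf: 66000 × cos²(71.8°) = 66000 × 0.09755 = 6439 km².
True area of salt flat: 370000 × cos²(16.4°) = 370000 × 0.9203 = 340500 km².
Ratio = 6439 / 340500 ≈ 0.0189.

0.0189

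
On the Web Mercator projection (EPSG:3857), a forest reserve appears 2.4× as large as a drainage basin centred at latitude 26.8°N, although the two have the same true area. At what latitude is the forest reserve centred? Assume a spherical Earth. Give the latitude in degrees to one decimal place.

For equal true areas on Mercator, apparent areas scale as sec²φ, so the ratio is cos²φ₂ / cos²φ₁.
cos²φ₂ / cos²φ₁ = 2.4  ⇒  cos φ₁ = cos 26.8° / √2.4 = 0.8926/1.549 = 0.5762.
φ₁ = arccos(0.5762) ≈ 54.8°.

54.8°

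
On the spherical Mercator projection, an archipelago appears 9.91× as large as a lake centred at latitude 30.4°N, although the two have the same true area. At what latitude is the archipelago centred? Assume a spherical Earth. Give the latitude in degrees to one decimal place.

Mercator areal scale is sec²φ, so apparent-area ratio = sec²φ₁ / sec²φ₂ = cos²φ₂ / cos²φ₁.
cos²φ₂ / cos²φ₁ = 9.91  ⇒  cos φ₁ = cos 30.4° / √9.91 = 0.8625/3.148 = 0.2740.
φ₁ = arccos(0.2740) ≈ 74.1°.

74.1°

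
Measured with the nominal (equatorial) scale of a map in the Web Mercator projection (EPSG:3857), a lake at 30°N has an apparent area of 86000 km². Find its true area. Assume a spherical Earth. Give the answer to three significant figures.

64500 km²

The Mercator projection is conformal; its linear scale factor is the same in every direction and equals sec φ = 1/cos φ.
Areal scale = k² = sec²φ = 1/cos²(30°) = 1/0.8660² = 1.333.
True area = apparent / (areal scale) = 86000 / 1.333 ≈ 64500 km².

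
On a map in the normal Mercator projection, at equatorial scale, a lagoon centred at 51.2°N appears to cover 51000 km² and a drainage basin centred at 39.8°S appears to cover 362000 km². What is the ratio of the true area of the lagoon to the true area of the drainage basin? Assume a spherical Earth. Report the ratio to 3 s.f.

Since Mercator area scale is 1/cos²φ, the true area equals the apparent area multiplied by cos²φ.
True area of lagoon: 51000 × cos²(51.2°) = 51000 × 0.3926 = 20020 km².
True area of drainage basin: 362000 × cos²(39.8°) = 362000 × 0.5903 = 213700 km².
Ratio = 20020 / 213700 ≈ 0.0937.

0.0937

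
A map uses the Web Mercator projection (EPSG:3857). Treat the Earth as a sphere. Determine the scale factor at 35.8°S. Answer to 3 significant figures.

The Mercator projection is conformal; its linear scale factor is the same in every direction and equals sec φ = 1/cos φ.
k = 1/cos 35.8° = 1/0.8111 = 1.233.

1.23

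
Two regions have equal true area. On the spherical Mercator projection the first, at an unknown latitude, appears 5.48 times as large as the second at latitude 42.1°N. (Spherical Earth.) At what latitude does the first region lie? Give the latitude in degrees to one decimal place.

On Mercator, (apparent₁)/(apparent₂) = sec²φ₁ / sec²φ₂ when true areas are equal.
cos²φ₂ / cos²φ₁ = 5.48  ⇒  cos φ₁ = cos 42.1° / √5.48 = 0.7420/2.341 = 0.3170.
φ₁ = arccos(0.3170) ≈ 71.5°.

71.5°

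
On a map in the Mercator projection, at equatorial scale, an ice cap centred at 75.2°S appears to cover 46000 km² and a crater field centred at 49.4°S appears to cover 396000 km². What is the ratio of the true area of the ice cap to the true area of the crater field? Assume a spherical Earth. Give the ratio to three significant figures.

Since Mercator area scale is 1/cos²φ, the true area equals the apparent area multiplied by cos²φ.
True area of ice cap: 46000 × cos²(75.2°) = 46000 × 0.06525 = 3002 km².
True area of crater field: 396000 × cos²(49.4°) = 396000 × 0.4235 = 167700 km².
Ratio = 3002 / 167700 ≈ 0.0179.

0.0179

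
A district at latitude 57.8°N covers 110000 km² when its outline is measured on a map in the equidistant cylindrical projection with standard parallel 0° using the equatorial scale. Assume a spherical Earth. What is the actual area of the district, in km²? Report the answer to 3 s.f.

For the equirectangular projection with φ₀ = 0 (plate carrée), h = 1 along meridians and k = sec φ along parallels.
Areal scale = h·k = 1 × sec φ; at 57.8°, h = 1.000, k = 1.877, so h·k = 1.877.
True area = apparent / (areal scale) = 110000 / 1.877 ≈ 58600 km².

58600 km²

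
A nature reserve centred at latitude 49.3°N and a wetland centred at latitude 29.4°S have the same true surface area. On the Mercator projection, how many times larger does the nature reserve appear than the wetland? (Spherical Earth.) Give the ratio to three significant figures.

1.78

Mercator is conformal with k = sec φ, so areal scale = k² = sec²φ.
At 49.3°: sec²(49.3°) = 1/0.6521² = 2.352.
At 29.4°: sec²(29.4°) = 1/0.8712² = 1.317.
Ratio = 2.352/1.317 = cos²(29.4°)/cos²(49.3°) ≈ 1.78.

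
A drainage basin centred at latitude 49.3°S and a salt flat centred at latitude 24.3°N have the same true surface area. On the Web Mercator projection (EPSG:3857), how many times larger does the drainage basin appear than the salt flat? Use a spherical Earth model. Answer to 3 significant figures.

1.95

On Mercator, area is exaggerated by sec²φ = 1/cos²φ.
At 49.3°: sec²(49.3°) = 1/0.6521² = 2.352.
At 24.3°: sec²(24.3°) = 1/0.9114² = 1.204.
Ratio = 2.352/1.204 = cos²(24.3°)/cos²(49.3°) ≈ 1.95.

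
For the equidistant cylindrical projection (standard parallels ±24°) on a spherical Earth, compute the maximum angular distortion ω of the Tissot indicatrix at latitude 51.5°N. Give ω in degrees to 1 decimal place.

In the equirectangular projection with standard parallel φ₀ = 24° (x = Rλ cos φ₀, y = Rφ), meridians are true-scale (h = 1) and the parallel scale is k = cos φ₀ / cos φ.
At 51.5°: h = 1.000, k = 1.468; principal scales a = 1.468, b = 1.000.
sin(ω/2) = (a − b)/(a + b) = 0.4675/2.468 = 0.1895, so ω = 2 arcsin(0.1895) ≈ 21.8°.

21.8°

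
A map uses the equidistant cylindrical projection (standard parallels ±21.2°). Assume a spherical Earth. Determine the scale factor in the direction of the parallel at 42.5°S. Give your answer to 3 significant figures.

With standard parallel φ₀ = 21.2°, the equirectangular projection gives x = Rλ cos φ₀, y = Rφ, so h = 1 and k = cos 21.2° / cos φ.
k = cos 21.2° / cos 42.5° = 0.9323/0.7373 = 1.265.

1.26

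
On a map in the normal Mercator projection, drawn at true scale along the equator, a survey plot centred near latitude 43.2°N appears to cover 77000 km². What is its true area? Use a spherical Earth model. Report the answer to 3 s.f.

40900 km²

Mercator is conformal, so the point scale is isotropic: h = k = sec φ = 1/cos φ.
Areal scale = k² = sec²φ = 1/cos²(43.2°) = 1/0.7290² = 1.882.
True area = apparent / (areal scale) = 77000 / 1.882 ≈ 40900 km².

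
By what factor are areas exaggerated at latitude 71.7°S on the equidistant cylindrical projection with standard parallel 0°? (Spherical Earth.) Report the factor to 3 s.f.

In the plate carrée (x = Rλ, y = Rφ), meridians are true-scale (h = 1) and parallels are stretched by k = sec φ.
Areal scale = h·k = 1 × sec φ; at 71.7°, h = 1.000, k = 3.185, so h·k = 3.185.

3.18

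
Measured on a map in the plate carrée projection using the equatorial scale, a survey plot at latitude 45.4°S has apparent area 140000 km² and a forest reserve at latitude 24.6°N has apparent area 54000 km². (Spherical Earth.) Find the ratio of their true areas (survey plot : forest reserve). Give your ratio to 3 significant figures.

2.00

Plate carrée has h = 1 and k = sec φ, giving areal scale sec φ; true area = (apparent area) · cos φ.
True area of survey plot: 140000 × cos(45.4°) = 140000 × 0.7022 = 98300 km².
True area of forest reserve: 54000 × cos(24.6°) = 54000 × 0.9092 = 49100 km².
Ratio = 98300 / 49100 ≈ 2.00.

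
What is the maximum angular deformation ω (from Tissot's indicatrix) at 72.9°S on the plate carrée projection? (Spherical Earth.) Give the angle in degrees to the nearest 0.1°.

66.1°

In the plate carrée (x = Rλ, y = Rφ), meridians are true-scale (h = 1) and parallels are stretched by k = sec φ.
At 72.9°: h = 1.000, k = 3.401; principal scales a = 3.401, b = 1.000.
sin(ω/2) = (a − b)/(a + b) = 2.401/4.401 = 0.5455, so ω = 2 arcsin(0.5455) ≈ 66.1°.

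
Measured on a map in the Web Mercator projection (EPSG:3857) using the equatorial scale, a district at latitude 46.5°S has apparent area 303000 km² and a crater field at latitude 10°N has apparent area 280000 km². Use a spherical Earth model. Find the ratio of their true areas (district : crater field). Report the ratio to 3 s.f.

On Mercator the areal scale is sec²φ, so true area = apparent × cos²φ.
True area of district: 303000 × cos²(46.5°) = 303000 × 0.4738 = 143600 km².
True area of crater field: 280000 × cos²(10°) = 280000 × 0.9698 = 271600 km².
Ratio = 143600 / 271600 ≈ 0.529.

0.529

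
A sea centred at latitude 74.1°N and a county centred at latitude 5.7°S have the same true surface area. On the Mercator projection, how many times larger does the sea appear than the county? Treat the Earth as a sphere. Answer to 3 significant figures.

Mercator is conformal with k = sec φ, so areal scale = k² = sec²φ.
At 74.1°: sec²(74.1°) = 1/0.2740² = 13.32.
At 5.7°: sec²(5.7°) = 1/0.9951² = 1.010.
Ratio = 13.32/1.010 = cos²(5.7°)/cos²(74.1°) ≈ 13.2.

13.2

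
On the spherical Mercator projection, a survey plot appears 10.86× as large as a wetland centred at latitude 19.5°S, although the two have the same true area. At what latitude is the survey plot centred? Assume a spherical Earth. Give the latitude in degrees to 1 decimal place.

For equal true areas on Mercator, apparent areas scale as sec²φ, so the ratio is cos²φ₂ / cos²φ₁.
cos²φ₂ / cos²φ₁ = 10.86  ⇒  cos φ₁ = cos 19.5° / √10.86 = 0.9426/3.295 = 0.2860.
φ₁ = arccos(0.2860) ≈ 73.4°.

73.4°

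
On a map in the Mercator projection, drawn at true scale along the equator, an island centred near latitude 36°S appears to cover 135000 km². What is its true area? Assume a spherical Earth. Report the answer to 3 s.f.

Mercator is conformal, so the point scale is isotropic: h = k = sec φ = 1/cos φ.
Areal scale = k² = sec²φ = 1/cos²(36°) = 1/0.8090² = 1.528.
True area = apparent / (areal scale) = 135000 / 1.528 ≈ 88400 km².

88400 km²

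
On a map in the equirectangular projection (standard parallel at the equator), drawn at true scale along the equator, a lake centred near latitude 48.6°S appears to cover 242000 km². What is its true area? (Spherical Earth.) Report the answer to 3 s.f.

160000 km²

Plate carrée maps x = Rλ, y = Rφ. The meridian scale is h = 1 and the parallel scale is k = 1/cos φ = sec φ.
Areal scale = h·k = 1 × sec φ; at 48.6°, h = 1.000, k = 1.512, so h·k = 1.512.
True area = apparent / (areal scale) = 242000 / 1.512 ≈ 160000 km².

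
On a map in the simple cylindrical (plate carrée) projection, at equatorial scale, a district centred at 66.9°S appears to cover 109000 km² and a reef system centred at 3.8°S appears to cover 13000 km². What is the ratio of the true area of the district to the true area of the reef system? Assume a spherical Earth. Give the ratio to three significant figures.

On the plate carrée, areal scale = h·k = 1 × sec φ, so true area = apparent × cos φ.
True area of district: 109000 × cos(66.9°) = 109000 × 0.3923 = 42760 km².
True area of reef system: 13000 × cos(3.8°) = 13000 × 0.9978 = 12970 km².
Ratio = 42760 / 12970 ≈ 3.30.

3.30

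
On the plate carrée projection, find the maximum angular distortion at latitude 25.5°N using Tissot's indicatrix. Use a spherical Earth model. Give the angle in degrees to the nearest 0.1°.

In the plate carrée (x = Rλ, y = Rφ), meridians are true-scale (h = 1) and parallels are stretched by k = sec φ.
At 25.5°: h = 1.000, k = 1.108; principal scales a = 1.108, b = 1.000.
sin(ω/2) = (a − b)/(a + b) = 0.1079/2.108 = 0.05120, so ω = 2 arcsin(0.05120) ≈ 5.9°.

5.9°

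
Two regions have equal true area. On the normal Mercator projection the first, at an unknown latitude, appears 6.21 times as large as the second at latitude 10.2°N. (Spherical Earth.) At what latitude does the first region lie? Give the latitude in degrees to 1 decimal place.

Mercator areal scale is sec²φ, so apparent-area ratio = sec²φ₁ / sec²φ₂ = cos²φ₂ / cos²φ₁.
cos²φ₂ / cos²φ₁ = 6.21  ⇒  cos φ₁ = cos 10.2° / √6.21 = 0.9842/2.492 = 0.3949.
φ₁ = arccos(0.3949) ≈ 66.7°.

66.7°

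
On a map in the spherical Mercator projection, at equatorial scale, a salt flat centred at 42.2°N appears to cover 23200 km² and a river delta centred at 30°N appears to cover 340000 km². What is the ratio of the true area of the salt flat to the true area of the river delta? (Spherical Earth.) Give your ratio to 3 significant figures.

Since Mercator area scale is 1/cos²φ, the true area equals the apparent area multiplied by cos²φ.
True area of salt flat: 23200 × cos²(42.2°) = 23200 × 0.5488 = 12730 km².
True area of river delta: 340000 × cos²(30°) = 340000 × 0.7500 = 255000 km².
Ratio = 12730 / 255000 ≈ 0.0499.

0.0499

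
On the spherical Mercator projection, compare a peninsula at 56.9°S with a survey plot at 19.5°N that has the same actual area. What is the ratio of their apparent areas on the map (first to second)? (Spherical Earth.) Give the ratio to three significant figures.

Mercator is conformal with k = sec φ, so areal scale = k² = sec²φ.
At 56.9°: sec²(56.9°) = 1/0.5461² = 3.353.
At 19.5°: sec²(19.5°) = 1/0.9426² = 1.125.
Ratio = 3.353/1.125 = cos²(19.5°)/cos²(56.9°) ≈ 2.98.

2.98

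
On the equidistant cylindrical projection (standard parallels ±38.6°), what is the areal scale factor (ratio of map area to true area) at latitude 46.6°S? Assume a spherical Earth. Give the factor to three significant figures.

1.14

With standard parallel φ₀ = 38.6°, the equirectangular projection gives x = Rλ cos φ₀, y = Rφ, so h = 1 and k = cos 38.6° / cos φ.
Areal scale = h·k = 1 × cos φ₀ / cos φ; at 46.6°, h = 1.000, k = 1.137, so h·k = 1.137.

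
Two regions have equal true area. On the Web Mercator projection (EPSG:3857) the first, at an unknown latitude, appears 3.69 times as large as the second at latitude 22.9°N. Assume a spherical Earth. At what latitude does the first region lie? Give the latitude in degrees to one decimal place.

On Mercator, (apparent₁)/(apparent₂) = sec²φ₁ / sec²φ₂ when true areas are equal.
cos²φ₂ / cos²φ₁ = 3.69  ⇒  cos φ₁ = cos 22.9° / √3.69 = 0.9212/1.921 = 0.4795.
φ₁ = arccos(0.4795) ≈ 61.3°.

61.3°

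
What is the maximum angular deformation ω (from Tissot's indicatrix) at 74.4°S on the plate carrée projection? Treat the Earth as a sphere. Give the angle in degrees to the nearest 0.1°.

70.4°

In the plate carrée (x = Rλ, y = Rφ), meridians are true-scale (h = 1) and parallels are stretched by k = sec φ.
At 74.4°: h = 1.000, k = 3.719; principal scales a = 3.719, b = 1.000.
sin(ω/2) = (a − b)/(a + b) = 2.719/4.719 = 0.5761, so ω = 2 arcsin(0.5761) ≈ 70.4°.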